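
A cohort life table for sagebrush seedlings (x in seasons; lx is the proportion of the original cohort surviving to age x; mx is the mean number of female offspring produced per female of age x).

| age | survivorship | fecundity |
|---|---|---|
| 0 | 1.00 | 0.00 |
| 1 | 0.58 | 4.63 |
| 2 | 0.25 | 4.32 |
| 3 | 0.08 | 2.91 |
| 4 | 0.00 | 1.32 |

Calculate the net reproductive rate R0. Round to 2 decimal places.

4.00

lx·mx by age: 0, 2.6854, 1.08, 0.2328, 0
R0 = Σ lx·mx = 3.9982 → 4.00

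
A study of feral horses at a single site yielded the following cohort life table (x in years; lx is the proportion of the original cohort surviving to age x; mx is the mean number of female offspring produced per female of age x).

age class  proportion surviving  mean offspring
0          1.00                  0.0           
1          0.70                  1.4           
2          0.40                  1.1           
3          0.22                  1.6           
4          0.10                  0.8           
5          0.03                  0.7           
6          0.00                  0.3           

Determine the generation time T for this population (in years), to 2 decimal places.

lx·mx: 0, 0.98, 0.44, 0.352, 0.08, 0.021, 0 → R0 = 1.873
x·lx·mx: 0, 0.98, 0.88, 1.056, 0.32, 0.105, 0 → Σ = 3.341
T = 3.341 / 1.873 = 1.783769… → 1.78

1.78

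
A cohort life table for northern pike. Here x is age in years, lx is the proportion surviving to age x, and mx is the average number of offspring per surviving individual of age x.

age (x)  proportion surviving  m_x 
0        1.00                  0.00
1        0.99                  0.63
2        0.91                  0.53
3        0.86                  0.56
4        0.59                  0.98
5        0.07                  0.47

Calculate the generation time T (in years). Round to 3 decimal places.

2.506

lx·mx: 0, 0.6237, 0.4823, 0.4816, 0.5782, 0.0329 → R0 = 2.1987
x·lx·mx: 0, 0.6237, 0.9646, 1.4448, 2.3128, 0.1645 → Σ = 5.5104
T = 5.5104 / 2.1987 = 2.506208… → 2.506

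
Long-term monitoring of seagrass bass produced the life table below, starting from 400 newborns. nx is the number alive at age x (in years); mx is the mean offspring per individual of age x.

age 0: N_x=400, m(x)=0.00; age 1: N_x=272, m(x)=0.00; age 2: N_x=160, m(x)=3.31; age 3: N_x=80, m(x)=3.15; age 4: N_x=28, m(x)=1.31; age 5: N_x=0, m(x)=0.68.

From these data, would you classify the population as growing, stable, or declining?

growing

lx = nx/n0 = nx/400: 1, 0.68, 0.4, 0.2, 0.07, 0
R0 = Σ lx·mx = 0 + 0 + 1.324 + 0.63 + 0.0917 + 0 = 2.0457
R0 > 1, so the population is growing.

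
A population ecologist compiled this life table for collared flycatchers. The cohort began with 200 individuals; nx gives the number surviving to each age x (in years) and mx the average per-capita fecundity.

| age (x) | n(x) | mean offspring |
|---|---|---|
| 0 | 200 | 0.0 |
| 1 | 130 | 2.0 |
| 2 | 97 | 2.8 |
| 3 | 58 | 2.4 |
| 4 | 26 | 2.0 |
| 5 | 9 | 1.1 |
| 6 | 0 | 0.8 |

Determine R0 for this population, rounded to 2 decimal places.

lx = nx/n0 = nx/200: 1, 0.65, 0.485, 0.29, 0.13, 0.045, 0
lx·mx by age: 0, 1.3, 1.358, 0.696, 0.26, 0.0495, 0
R0 = Σ lx·mx = 3.6635 → 3.66

3.66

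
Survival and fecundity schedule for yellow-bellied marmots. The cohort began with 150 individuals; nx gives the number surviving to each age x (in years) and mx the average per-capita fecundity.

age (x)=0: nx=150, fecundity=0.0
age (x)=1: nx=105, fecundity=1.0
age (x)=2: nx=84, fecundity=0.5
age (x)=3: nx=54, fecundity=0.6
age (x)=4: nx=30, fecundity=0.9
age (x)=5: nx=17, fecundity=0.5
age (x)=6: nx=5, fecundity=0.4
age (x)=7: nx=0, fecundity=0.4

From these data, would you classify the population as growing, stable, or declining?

growing

lx = nx/n0 = nx/150: 1, 0.7, 0.56, 0.36, 0.2, 0.11333…, 0.03333…, 0
R0 = Σ lx·mx = 0 + 0.7 + 0.28 + 0.216 + 0.18 + 0.056667… + 0.013333… + 0 = 1.446…
R0 > 1, so the population is growing.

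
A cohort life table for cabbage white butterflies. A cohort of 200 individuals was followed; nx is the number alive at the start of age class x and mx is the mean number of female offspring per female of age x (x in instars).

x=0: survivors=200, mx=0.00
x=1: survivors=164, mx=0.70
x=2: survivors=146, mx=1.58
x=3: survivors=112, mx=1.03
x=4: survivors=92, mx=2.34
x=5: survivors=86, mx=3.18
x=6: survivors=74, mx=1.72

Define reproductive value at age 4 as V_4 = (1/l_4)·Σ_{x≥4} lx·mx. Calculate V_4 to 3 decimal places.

lx = nx/n0 = nx/200: 1, 0.82, 0.73, 0.56, 0.46, 0.43, 0.37
lx·mx for x ≥ 4: 1.0764, 1.3674, 0.6364 → sum = 3.0802
V_4 = 3.0802 / l_4 = 3.0802 / 0.46 = 6.696087… → 6.696

6.696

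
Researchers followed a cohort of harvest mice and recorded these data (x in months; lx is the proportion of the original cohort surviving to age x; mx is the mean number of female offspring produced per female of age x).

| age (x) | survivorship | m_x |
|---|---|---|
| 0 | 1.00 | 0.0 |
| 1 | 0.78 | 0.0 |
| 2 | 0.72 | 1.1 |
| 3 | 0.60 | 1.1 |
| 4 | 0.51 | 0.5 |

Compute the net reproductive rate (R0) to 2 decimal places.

lx·mx by age: 0, 0, 0.792, 0.66, 0.255
R0 = Σ lx·mx = 1.707 → 1.71

1.71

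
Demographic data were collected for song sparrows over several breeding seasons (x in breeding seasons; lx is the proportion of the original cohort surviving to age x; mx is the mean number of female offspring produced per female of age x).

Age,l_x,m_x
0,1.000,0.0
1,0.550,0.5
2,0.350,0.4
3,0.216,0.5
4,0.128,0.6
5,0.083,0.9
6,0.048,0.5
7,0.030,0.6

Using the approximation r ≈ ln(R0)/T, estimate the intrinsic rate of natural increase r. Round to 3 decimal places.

-0.131

R0 = Σ lx·mx = 0 + 0.275 + 0.14 + 0.108 + 0.0768 + 0.0747 + 0.024 + 0.018 = 0.7165
Σ x·lx·mx = 1.8297; T = 1.8297/0.7165 = 2.55366…
r ≈ ln(R0)/T = ln(0.7165)/2.55366… = -0.13055… → -0.131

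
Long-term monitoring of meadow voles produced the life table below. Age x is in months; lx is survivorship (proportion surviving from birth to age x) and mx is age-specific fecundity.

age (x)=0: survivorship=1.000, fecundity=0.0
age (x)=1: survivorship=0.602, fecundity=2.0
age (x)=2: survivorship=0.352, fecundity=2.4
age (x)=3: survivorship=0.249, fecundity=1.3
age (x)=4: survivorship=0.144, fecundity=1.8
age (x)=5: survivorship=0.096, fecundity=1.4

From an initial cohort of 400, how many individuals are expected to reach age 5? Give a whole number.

Expected survivors = N0 · l_5 = 400 × 0.096 = 38.4 → 38

38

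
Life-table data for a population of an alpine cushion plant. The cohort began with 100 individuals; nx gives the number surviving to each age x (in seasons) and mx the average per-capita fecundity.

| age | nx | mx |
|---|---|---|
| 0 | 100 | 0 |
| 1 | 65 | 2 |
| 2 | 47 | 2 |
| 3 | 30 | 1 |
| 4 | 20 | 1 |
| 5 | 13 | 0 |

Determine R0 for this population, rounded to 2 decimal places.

2.74

lx = nx/n0 = nx/100: 1, 0.65, 0.47, 0.3, 0.2, 0.13
lx·mx by age: 0, 1.3, 0.94, 0.3, 0.2, 0
R0 = Σ lx·mx = 2.74 → 2.74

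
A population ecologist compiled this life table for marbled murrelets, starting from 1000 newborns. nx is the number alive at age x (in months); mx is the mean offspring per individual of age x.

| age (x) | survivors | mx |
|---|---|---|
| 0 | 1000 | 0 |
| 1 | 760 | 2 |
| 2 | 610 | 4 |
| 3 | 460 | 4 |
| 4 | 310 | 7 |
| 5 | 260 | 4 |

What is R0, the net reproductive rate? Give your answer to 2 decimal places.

9.01

lx = nx/n0 = nx/1000: 1, 0.76, 0.61, 0.46, 0.31, 0.26
lx·mx by age: 0, 1.52, 2.44, 1.84, 2.17, 1.04
R0 = Σ lx·mx = 9.01 → 9.01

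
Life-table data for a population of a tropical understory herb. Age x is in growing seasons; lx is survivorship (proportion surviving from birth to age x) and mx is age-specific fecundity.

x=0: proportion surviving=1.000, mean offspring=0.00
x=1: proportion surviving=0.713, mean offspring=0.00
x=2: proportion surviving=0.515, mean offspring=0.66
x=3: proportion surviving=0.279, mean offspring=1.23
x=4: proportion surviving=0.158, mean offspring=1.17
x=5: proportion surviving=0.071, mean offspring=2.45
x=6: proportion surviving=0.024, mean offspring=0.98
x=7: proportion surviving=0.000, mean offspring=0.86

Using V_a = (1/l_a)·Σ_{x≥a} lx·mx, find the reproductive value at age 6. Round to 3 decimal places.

lx·mx for x ≥ 6: 0.02352, 0 → sum = 0.02352
V_6 = 0.02352 / l_6 = 0.02352 / 0.024 = 0.98 → 0.980

0.980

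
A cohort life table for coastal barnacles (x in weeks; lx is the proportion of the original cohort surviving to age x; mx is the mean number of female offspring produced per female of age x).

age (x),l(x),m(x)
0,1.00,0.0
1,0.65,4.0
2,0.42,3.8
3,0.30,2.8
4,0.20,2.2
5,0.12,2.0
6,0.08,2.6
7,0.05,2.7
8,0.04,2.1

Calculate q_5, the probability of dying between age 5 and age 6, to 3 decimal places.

q_5 = (l_5 − l_6) / l_5 = (0.12 − 0.08) / 0.12
     = 0.04 / 0.12 = 0.333333… → 0.333

0.333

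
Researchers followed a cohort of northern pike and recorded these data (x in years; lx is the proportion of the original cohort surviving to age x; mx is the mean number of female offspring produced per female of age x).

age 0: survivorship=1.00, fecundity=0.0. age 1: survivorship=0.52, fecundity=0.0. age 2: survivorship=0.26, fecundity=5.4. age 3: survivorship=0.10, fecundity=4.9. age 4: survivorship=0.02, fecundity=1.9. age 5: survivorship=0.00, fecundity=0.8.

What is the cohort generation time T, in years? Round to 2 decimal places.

2.29

lx·mx: 0, 0, 1.404, 0.49, 0.038, 0 → R0 = 1.932
x·lx·mx: 0, 0, 2.808, 1.47, 0.152, 0 → Σ = 4.43
T = 4.43 / 1.932 = 2.292961… → 2.29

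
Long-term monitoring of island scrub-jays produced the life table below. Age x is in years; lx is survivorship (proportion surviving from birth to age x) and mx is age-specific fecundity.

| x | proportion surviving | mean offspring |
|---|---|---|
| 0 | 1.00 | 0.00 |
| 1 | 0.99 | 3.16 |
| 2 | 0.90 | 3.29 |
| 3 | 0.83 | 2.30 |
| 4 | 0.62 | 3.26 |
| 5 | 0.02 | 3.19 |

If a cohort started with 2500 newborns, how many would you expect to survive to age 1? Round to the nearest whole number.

2475

Expected survivors = N0 · l_1 = 2500 × 0.99 = 2475 → 2475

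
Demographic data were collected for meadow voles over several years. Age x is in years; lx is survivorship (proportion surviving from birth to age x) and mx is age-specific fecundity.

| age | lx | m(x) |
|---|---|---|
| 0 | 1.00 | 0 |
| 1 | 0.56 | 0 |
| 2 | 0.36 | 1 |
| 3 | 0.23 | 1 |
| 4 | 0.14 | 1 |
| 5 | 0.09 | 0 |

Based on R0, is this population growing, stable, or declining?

R0 = Σ lx·mx = 0 + 0 + 0.36 + 0.23 + 0.14 + 0 = 0.73
R0 < 1, so the population is declining.

declining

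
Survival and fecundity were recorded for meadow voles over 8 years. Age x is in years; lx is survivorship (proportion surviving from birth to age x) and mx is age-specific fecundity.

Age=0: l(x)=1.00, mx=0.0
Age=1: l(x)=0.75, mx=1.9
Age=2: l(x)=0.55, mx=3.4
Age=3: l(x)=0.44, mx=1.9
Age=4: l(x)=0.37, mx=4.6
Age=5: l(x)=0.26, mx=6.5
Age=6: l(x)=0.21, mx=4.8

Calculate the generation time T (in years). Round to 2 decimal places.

lx·mx: 0, 1.425, 1.87, 0.836, 1.702, 1.69, 1.008 → R0 = 8.531
x·lx·mx: 0, 1.425, 3.74, 2.508, 6.808, 8.45, 6.048 → Σ = 28.979
T = 28.979 / 8.531 = 3.396905… → 3.40

3.40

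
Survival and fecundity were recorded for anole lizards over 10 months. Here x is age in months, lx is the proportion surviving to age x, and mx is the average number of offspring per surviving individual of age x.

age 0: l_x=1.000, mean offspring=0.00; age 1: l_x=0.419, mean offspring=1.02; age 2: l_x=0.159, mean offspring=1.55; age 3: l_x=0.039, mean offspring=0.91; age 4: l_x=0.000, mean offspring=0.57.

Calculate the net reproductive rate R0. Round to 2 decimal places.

0.71

lx·mx by age: 0, 0.42738, 0.24645, 0.03549, 0
R0 = Σ lx·mx = 0.70932 → 0.71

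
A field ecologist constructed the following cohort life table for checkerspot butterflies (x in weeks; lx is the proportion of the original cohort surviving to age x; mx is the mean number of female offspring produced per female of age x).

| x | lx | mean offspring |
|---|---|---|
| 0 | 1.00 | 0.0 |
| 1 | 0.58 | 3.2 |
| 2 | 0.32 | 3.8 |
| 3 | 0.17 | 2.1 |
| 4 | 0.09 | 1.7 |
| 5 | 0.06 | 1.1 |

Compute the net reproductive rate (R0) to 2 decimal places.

lx·mx by age: 0, 1.856, 1.216, 0.357, 0.153, 0.066
R0 = Σ lx·mx = 3.648 → 3.65

3.65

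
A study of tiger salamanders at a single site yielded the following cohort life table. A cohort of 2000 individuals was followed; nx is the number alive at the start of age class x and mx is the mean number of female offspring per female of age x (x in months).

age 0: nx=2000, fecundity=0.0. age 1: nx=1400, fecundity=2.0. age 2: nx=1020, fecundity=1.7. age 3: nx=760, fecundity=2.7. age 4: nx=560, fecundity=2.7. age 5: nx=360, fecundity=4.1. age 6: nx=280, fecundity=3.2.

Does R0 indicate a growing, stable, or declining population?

growing

lx = nx/n0 = nx/2000: 1, 0.7, 0.51, 0.38, 0.28, 0.18, 0.14
R0 = Σ lx·mx = 0 + 1.4 + 0.867 + 1.026 + 0.756 + 0.738 + 0.448 = 5.235
R0 > 1, so the population is growing.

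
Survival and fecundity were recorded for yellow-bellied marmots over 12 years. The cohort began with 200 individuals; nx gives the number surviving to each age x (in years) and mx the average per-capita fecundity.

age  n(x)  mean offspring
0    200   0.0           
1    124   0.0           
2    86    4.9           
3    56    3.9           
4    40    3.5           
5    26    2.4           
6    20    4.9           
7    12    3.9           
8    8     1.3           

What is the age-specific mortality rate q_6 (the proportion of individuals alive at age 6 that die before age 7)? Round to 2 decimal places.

lx = nx/n0 = nx/200: 1, 0.62, 0.43, 0.28, 0.2, 0.13, 0.1, 0.06, 0.04
q_6 = (l_6 − l_7) / l_6 = (0.1 − 0.06) / 0.1
     = 0.04 / 0.1 = 0.4 → 0.40

0.40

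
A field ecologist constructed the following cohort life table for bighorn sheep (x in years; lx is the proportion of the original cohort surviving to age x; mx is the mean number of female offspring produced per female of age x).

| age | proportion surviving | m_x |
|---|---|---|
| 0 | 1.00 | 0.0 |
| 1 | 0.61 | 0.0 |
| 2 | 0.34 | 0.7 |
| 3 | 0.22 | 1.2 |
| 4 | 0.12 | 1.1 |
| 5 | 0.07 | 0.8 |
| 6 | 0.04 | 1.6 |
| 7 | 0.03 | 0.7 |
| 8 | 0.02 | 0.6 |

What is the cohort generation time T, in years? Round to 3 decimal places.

3.435

lx·mx: 0, 0, 0.238, 0.264, 0.132, 0.056, 0.064, 0.021, 0.012 → R0 = 0.787
x·lx·mx: 0, 0, 0.476, 0.792, 0.528, 0.28, 0.384, 0.147, 0.096 → Σ = 2.703
T = 2.703 / 0.787 = 3.434562… → 3.435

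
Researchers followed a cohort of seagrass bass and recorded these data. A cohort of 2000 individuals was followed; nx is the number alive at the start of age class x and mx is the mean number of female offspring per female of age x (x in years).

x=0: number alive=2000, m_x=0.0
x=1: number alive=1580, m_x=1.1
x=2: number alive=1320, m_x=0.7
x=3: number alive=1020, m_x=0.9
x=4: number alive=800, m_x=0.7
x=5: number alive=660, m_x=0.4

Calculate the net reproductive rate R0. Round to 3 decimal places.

lx = nx/n0 = nx/2000: 1, 0.79, 0.66, 0.51, 0.4, 0.33
lx·mx by age: 0, 0.869, 0.462, 0.459, 0.28, 0.132
R0 = Σ lx·mx = 2.202 → 2.202

2.202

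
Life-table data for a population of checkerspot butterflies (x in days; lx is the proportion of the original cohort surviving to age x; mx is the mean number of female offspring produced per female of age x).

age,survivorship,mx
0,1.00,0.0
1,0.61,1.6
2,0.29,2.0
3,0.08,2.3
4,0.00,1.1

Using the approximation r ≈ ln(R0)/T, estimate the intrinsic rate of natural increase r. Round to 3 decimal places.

R0 = Σ lx·mx = 0 + 0.976 + 0.58 + 0.184 + 0 = 1.74
Σ x·lx·mx = 2.688; T = 2.688/1.74 = 1.54483…
r ≈ ln(R0)/T = ln(1.74)/1.54483… = 0.35854… → 0.359

0.359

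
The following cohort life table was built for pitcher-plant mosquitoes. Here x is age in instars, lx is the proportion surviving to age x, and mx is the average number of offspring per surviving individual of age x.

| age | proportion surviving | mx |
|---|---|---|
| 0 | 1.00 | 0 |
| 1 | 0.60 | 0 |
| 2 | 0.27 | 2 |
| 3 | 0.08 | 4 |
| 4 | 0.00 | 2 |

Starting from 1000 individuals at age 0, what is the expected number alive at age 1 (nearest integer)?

Expected survivors = N0 · l_1 = 1000 × 0.60 = 600 → 600

600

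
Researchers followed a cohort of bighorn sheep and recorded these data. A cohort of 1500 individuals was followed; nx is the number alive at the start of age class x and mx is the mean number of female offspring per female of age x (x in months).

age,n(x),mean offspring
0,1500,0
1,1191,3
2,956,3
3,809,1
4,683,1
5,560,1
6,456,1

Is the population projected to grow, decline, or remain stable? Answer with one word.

growing

lx = nx/n0 = nx/1500: 1, 0.794, 0.63733…, 0.53933…, 0.45533…, 0.37333…, 0.304
R0 = Σ lx·mx = 0 + 2.382 + 1.912… + 0.539333… + 0.455333… + 0.373333… + 0.304 = 5.966…
R0 > 1, so the population is growing.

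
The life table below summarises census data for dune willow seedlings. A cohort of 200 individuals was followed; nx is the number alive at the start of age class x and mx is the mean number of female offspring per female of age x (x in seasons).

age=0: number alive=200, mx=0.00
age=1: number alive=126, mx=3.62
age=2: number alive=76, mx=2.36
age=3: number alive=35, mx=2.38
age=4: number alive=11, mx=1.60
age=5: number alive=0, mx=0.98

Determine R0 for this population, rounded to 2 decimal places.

lx = nx/n0 = nx/200: 1, 0.63, 0.38, 0.175, 0.055, 0
lx·mx by age: 0, 2.2806, 0.8968, 0.4165, 0.088, 0
R0 = Σ lx·mx = 3.6819 → 3.68

3.68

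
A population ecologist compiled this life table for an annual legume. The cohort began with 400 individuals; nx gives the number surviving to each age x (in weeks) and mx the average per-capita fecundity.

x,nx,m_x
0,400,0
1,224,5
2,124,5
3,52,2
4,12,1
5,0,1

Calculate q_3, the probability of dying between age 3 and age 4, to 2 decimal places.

0.77

lx = nx/n0 = nx/400: 1, 0.56, 0.31, 0.13, 0.03, 0
q_3 = (l_3 − l_4) / l_3 = (0.13 − 0.03) / 0.13
     = 0.1 / 0.13 = 0.769231… → 0.77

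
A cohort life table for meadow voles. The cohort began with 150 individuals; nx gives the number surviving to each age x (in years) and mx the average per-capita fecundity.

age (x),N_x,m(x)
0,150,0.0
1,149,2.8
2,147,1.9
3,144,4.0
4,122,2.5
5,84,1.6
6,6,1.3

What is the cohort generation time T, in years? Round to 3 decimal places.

lx = nx/n0 = nx/150: 1, 0.99333…, 0.98, 0.96, 0.81333…, 0.56, 0.04
lx·mx: 0, 2.781333…, 1.862, 3.84, 2.033333…, 0.896, 0.052 → R0 = 11.464667…
x·lx·mx: 0, 2.781333…, 3.724, 11.52, 8.133333…, 4.48, 0.312 → Σ = 30.950667…
T = 30.950667… / 11.464667… = 2.699657… → 2.700

2.700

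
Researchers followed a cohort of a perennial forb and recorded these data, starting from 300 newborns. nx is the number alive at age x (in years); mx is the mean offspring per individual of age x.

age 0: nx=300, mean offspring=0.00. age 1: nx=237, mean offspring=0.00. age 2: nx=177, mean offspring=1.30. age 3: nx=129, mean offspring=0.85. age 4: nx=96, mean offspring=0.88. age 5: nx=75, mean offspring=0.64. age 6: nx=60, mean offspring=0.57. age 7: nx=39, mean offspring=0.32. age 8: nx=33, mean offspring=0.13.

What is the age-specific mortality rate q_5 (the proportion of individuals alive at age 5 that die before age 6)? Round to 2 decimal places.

0.20

lx = nx/n0 = nx/300: 1, 0.79, 0.59, 0.43, 0.32, 0.25, 0.2, 0.13, 0.11
q_5 = (l_5 − l_6) / l_5 = (0.25 − 0.2) / 0.25
     = 0.05 / 0.25 = 0.2 → 0.20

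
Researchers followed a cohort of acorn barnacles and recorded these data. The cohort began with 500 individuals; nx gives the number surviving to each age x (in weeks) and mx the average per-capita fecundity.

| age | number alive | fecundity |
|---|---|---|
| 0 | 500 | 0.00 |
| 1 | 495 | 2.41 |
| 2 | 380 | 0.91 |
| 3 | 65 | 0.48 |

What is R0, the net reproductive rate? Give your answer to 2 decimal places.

lx = nx/n0 = nx/500: 1, 0.99, 0.76, 0.13
lx·mx by age: 0, 2.3859, 0.6916, 0.0624
R0 = Σ lx·mx = 3.1399 → 3.14

3.14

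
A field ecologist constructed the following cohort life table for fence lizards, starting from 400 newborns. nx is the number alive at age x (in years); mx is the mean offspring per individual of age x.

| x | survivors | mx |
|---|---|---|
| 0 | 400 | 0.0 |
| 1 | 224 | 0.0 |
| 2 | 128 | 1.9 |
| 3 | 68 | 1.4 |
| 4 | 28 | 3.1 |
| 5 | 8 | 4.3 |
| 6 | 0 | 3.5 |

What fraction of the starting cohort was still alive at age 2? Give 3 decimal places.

l_2 = n_2/n_0 = 128/400 = 0.32 → 0.320

0.320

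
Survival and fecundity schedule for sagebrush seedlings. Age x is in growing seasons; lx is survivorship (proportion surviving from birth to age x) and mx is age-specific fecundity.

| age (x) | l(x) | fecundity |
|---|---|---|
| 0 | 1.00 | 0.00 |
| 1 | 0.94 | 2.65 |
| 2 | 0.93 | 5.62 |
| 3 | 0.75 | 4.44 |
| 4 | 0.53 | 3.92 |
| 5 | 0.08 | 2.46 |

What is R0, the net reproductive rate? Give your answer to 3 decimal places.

13.322

lx·mx by age: 0, 2.491, 5.2266, 3.33, 2.0776, 0.1968
R0 = Σ lx·mx = 13.322 → 13.322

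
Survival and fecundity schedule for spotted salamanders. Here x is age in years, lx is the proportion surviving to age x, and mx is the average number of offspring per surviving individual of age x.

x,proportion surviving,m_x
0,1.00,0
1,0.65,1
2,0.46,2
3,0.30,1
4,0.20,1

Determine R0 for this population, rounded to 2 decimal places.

lx·mx by age: 0, 0.65, 0.92, 0.3, 0.2
R0 = Σ lx·mx = 2.07 → 2.07

2.07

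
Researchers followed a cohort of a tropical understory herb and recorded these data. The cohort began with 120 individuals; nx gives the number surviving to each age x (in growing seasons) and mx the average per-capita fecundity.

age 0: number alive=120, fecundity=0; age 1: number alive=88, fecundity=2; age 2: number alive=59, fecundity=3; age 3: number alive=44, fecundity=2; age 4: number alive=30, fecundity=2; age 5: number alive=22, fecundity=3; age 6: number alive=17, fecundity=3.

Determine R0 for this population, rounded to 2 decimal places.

5.15

lx = nx/n0 = nx/120: 1, 0.73333…, 0.49167…, 0.36667…, 0.25, 0.18333…, 0.14167…
lx·mx by age: 0, 1.466667…, 1.475…, 0.733333…, 0.5, 0.55…, 0.425…
R0 = Σ lx·mx = 5.15… → 5.15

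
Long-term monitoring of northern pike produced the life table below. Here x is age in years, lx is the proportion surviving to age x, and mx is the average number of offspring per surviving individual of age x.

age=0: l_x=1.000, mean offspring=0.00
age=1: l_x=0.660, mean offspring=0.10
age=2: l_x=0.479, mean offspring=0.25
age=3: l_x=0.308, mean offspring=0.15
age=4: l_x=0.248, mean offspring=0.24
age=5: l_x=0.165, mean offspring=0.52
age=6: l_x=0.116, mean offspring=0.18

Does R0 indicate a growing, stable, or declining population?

R0 = Σ lx·mx = 0 + 0.066 + 0.11975 + 0.0462 + 0.05952 + 0.0858 + 0.02088 = 0.39815
R0 < 1, so the population is declining.

declining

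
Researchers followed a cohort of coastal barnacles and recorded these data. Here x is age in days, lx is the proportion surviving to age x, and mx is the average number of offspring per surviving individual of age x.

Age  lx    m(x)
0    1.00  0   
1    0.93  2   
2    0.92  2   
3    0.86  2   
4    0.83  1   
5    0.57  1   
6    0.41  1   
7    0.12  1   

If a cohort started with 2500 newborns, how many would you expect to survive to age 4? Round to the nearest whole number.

2075

Expected survivors = N0 · l_4 = 2500 × 0.83 = 2075 → 2075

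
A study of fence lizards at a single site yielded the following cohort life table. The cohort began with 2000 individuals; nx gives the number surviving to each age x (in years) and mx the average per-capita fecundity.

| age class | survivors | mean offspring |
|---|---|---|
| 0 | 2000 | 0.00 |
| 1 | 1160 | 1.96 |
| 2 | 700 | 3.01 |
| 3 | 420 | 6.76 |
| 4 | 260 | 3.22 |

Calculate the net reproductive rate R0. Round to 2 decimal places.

lx = nx/n0 = nx/2000: 1, 0.58, 0.35, 0.21, 0.13
lx·mx by age: 0, 1.1368, 1.0535, 1.4196, 0.4186
R0 = Σ lx·mx = 4.0285 → 4.03

4.03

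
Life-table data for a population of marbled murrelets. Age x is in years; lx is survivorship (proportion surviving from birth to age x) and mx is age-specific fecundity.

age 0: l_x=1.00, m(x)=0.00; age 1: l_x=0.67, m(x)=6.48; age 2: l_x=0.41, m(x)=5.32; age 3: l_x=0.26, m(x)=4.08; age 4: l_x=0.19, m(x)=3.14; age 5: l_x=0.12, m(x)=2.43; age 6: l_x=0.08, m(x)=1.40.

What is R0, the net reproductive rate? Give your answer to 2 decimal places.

lx·mx by age: 0, 4.3416, 2.1812, 1.0608, 0.5966, 0.2916, 0.112
R0 = Σ lx·mx = 8.5838 → 8.58

8.58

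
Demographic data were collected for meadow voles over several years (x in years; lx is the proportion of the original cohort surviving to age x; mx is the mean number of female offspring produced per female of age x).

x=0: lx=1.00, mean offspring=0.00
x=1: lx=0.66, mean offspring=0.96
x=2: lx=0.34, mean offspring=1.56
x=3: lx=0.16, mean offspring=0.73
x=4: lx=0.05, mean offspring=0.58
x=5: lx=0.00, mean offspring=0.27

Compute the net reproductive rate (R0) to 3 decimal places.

lx·mx by age: 0, 0.6336, 0.5304, 0.1168, 0.029, 0
R0 = Σ lx·mx = 1.3098 → 1.310

1.310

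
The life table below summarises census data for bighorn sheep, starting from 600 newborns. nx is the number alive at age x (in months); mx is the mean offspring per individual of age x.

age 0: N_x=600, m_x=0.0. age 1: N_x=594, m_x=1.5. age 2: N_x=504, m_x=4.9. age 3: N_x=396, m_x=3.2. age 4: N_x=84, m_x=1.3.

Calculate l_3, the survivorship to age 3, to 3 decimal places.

l_3 = n_3/n_0 = 396/600 = 0.66 → 0.660

0.660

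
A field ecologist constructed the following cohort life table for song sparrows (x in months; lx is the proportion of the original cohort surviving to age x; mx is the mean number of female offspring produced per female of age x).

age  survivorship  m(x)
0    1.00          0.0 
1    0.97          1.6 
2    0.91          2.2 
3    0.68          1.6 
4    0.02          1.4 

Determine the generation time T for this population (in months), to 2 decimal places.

lx·mx: 0, 1.552, 2.002, 1.088, 0.028 → R0 = 4.67
x·lx·mx: 0, 1.552, 4.004, 3.264, 0.112 → Σ = 8.932
T = 8.932 / 4.67 = 1.912634… → 1.91

1.91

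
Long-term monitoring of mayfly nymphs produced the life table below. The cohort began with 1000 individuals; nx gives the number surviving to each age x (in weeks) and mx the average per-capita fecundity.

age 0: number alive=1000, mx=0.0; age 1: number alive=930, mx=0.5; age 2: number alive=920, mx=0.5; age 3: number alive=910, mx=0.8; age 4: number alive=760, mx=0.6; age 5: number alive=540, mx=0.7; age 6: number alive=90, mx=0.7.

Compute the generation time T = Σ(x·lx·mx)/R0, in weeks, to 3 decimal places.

lx = nx/n0 = nx/1000: 1, 0.93, 0.92, 0.91, 0.76, 0.54, 0.09
lx·mx: 0, 0.465, 0.46, 0.728, 0.456, 0.378, 0.063 → R0 = 2.55
x·lx·mx: 0, 0.465, 0.92, 2.184, 1.824, 1.89, 0.378 → Σ = 7.661
T = 7.661 / 2.55 = 3.004314… → 3.004

3.004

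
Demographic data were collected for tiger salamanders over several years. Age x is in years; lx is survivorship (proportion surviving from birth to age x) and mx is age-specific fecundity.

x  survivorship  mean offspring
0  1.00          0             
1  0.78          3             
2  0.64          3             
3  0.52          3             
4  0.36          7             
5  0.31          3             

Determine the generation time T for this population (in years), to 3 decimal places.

lx·mx: 0, 2.34, 1.92, 1.56, 2.52, 0.93 → R0 = 9.27
x·lx·mx: 0, 2.34, 3.84, 4.68, 10.08, 4.65 → Σ = 25.59
T = 25.59 / 9.27 = 2.760518… → 2.761

2.761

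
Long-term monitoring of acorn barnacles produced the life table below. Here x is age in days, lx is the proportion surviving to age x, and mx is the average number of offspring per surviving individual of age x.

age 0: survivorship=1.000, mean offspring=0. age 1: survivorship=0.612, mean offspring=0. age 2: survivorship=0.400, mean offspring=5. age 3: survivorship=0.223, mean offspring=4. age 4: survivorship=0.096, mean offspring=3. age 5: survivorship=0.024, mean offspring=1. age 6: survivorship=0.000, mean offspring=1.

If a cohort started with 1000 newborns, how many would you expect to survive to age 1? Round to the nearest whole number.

612

Expected survivors = N0 · l_1 = 1000 × 0.612 = 612 → 612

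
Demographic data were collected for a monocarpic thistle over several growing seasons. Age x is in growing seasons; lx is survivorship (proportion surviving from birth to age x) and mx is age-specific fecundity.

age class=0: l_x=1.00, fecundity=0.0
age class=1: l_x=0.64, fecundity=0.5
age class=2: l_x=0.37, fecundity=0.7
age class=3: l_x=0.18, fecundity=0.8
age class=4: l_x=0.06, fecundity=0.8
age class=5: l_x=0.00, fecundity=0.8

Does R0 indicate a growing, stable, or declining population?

declining

R0 = Σ lx·mx = 0 + 0.32 + 0.259 + 0.144 + 0.048 + 0 = 0.771
R0 < 1, so the population is declining.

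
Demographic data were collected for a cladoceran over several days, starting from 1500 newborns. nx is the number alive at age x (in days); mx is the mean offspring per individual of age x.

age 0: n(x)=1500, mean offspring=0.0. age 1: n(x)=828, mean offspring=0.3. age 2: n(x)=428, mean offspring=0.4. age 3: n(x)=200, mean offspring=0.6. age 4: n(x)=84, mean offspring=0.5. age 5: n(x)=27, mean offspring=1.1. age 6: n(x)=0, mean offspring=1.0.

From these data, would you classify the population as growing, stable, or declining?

lx = nx/n0 = nx/1500: 1, 0.552, 0.28533…, 0.13333…, 0.056, 0.018, 0
R0 = Σ lx·mx = 0 + 0.1656 + 0.114133… + 0.08… + 0.028 + 0.0198 + 0 = 0.407533…
R0 < 1, so the population is declining.

declining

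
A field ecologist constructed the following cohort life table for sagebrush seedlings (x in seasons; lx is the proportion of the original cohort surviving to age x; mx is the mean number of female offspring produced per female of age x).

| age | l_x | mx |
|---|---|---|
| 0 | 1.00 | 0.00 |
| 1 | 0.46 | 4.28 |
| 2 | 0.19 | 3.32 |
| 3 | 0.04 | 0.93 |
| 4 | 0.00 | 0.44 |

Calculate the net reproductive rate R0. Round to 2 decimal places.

lx·mx by age: 0, 1.9688, 0.6308, 0.0372, 0
R0 = Σ lx·mx = 2.6368 → 2.64

2.64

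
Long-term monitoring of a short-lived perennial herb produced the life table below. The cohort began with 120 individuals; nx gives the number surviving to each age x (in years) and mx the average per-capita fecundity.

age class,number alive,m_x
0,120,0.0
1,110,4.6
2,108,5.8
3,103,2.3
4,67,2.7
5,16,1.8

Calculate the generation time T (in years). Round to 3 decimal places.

lx = nx/n0 = nx/120: 1, 0.91667…, 0.9, 0.85833…, 0.55833…, 0.13333…
lx·mx: 0, 4.216667…, 5.22, 1.974167…, 1.5075…, 0.24… → R0 = 13.158333…
x·lx·mx: 0, 4.216667…, 10.44, 5.9225…, 6.03…, 1.2… → Σ = 27.809167…
T = 27.809167… / 13.158333… = 2.113426… → 2.113

2.113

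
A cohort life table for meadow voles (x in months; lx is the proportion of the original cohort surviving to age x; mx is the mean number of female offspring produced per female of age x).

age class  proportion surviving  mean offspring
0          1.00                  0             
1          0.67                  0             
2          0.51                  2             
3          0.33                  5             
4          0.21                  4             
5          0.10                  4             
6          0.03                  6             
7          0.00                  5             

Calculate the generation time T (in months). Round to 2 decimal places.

3.28

lx·mx: 0, 0, 1.02, 1.65, 0.84, 0.4, 0.18, 0 → R0 = 4.09
x·lx·mx: 0, 0, 2.04, 4.95, 3.36, 2, 1.08, 0 → Σ = 13.43
T = 13.43 / 4.09 = 3.283619… → 3.28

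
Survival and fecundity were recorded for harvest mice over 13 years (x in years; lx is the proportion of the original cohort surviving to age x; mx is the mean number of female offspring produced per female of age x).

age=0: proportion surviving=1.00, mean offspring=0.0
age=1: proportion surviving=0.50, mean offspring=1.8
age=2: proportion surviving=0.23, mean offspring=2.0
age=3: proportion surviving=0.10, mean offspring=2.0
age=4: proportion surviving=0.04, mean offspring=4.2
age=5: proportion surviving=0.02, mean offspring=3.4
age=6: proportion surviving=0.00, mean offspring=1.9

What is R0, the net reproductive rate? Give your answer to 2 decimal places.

lx·mx by age: 0, 0.9, 0.46, 0.2, 0.168, 0.068, 0
R0 = Σ lx·mx = 1.796 → 1.80

1.80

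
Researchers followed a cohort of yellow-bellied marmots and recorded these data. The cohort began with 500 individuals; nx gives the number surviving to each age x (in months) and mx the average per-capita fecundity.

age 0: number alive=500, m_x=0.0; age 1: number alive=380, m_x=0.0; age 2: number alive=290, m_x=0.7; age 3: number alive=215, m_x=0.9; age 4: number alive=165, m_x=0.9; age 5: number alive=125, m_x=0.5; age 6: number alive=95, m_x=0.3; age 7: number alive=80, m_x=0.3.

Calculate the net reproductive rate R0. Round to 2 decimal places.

lx = nx/n0 = nx/500: 1, 0.76, 0.58, 0.43, 0.33, 0.25, 0.19, 0.16
lx·mx by age: 0, 0, 0.406, 0.387, 0.297, 0.125, 0.057, 0.048
R0 = Σ lx·mx = 1.32 → 1.32

1.32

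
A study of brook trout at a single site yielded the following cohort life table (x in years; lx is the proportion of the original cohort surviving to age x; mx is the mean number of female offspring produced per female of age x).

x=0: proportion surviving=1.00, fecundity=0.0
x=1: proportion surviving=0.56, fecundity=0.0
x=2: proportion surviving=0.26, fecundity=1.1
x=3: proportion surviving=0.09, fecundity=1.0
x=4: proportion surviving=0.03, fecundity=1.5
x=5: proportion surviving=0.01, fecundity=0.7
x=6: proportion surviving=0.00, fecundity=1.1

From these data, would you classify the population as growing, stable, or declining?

declining

R0 = Σ lx·mx = 0 + 0 + 0.286 + 0.09 + 0.045 + 0.007 + 0 = 0.428
R0 < 1, so the population is declining.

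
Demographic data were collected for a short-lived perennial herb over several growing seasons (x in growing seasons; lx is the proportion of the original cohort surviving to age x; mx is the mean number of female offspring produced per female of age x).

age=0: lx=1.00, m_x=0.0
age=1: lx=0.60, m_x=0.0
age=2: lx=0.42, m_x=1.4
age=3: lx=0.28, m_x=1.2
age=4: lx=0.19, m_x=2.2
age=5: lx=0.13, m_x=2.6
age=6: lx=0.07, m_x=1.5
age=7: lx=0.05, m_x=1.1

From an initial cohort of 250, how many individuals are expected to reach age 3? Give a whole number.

70

Expected survivors = N0 · l_3 = 250 × 0.28 = 70 → 70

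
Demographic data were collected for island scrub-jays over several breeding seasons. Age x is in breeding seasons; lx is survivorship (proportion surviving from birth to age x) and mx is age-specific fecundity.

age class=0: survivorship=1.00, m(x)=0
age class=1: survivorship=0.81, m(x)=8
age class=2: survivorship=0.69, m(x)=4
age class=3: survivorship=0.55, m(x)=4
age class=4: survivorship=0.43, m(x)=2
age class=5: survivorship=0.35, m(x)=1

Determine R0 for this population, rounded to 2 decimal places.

12.65

lx·mx by age: 0, 6.48, 2.76, 2.2, 0.86, 0.35
R0 = Σ lx·mx = 12.65 → 12.65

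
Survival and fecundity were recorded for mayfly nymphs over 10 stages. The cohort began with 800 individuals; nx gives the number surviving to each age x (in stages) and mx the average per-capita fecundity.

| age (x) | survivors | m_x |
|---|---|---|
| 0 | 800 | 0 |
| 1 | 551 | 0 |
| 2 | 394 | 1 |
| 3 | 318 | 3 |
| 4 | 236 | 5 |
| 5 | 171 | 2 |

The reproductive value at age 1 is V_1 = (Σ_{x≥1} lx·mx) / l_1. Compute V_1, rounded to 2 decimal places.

5.21

lx = nx/n0 = nx/800: 1, 0.68875, 0.4925, 0.3975, 0.295, 0.21375
lx·mx for x ≥ 1: 0, 0.4925, 1.1925, 1.475, 0.4275 → sum = 3.5875
V_1 = 3.5875 / l_1 = 3.5875 / 0.68875 = 5.208711… → 5.21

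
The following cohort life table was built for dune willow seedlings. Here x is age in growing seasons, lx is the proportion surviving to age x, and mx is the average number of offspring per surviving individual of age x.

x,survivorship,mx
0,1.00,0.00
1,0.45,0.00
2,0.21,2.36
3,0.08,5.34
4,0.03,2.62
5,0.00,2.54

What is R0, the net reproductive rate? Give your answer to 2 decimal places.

1.00

lx·mx by age: 0, 0, 0.4956, 0.4272, 0.0786, 0
R0 = Σ lx·mx = 1.0014 → 1.00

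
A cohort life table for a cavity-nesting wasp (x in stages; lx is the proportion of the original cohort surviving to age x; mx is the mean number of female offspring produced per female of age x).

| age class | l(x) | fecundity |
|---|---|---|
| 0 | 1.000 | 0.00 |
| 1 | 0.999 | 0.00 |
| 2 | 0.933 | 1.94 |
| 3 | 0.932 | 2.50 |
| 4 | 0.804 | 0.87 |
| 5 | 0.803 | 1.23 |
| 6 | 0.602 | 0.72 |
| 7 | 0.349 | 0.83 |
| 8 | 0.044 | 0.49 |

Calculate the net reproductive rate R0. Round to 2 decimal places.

lx·mx by age: 0, 0, 1.81002, 2.33, 0.69948, 0.98769, 0.43344, 0.28967, 0.02156
R0 = Σ lx·mx = 6.57186 → 6.57

6.57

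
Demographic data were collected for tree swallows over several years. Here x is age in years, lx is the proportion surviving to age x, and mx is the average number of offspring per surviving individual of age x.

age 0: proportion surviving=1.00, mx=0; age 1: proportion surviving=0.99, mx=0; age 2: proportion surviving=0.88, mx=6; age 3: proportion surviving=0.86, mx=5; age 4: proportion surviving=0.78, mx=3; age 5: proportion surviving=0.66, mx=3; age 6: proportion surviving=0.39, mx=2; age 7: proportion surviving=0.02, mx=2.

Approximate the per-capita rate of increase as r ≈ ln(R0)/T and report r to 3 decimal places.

R0 = Σ lx·mx = 0 + 0 + 5.28 + 4.3 + 2.34 + 1.98 + 0.78 + 0.04 = 14.72
Σ x·lx·mx = 47.68; T = 47.68/14.72 = 3.23913…
r ≈ ln(R0)/T = ln(14.72)/3.23913… = 0.83023… → 0.830

0.830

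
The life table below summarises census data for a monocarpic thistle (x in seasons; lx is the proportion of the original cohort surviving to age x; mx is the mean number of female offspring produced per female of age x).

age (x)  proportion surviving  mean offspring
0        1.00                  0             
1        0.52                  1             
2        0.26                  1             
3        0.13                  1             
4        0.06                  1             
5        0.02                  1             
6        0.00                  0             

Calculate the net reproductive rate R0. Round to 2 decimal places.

0.99

lx·mx by age: 0, 0.52, 0.26, 0.13, 0.06, 0.02, 0
R0 = Σ lx·mx = 0.99 → 0.99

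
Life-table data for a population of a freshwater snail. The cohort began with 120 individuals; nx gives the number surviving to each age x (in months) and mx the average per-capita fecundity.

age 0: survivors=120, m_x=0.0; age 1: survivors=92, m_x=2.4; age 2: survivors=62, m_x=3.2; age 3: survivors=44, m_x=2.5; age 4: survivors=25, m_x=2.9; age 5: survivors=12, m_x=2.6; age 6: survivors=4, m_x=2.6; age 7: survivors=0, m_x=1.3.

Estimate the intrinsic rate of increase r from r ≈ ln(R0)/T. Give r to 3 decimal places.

0.742

lx = nx/n0 = nx/120: 1, 0.76667…, 0.51667…, 0.36667…, 0.20833…, 0.1, 0.03333…, 0
R0 = Σ lx·mx = 0 + 1.84… + 1.65333… + 0.91667… + 0.60417… + 0.26 + 0.08667… + 0 = 5.360833…
Σ x·lx·mx = 12.133333…; T = 12.133333…/5.360833… = 2.26333…
r ≈ ln(R0)/T = ln(5.360833…)/2.26333… = 0.74188… → 0.742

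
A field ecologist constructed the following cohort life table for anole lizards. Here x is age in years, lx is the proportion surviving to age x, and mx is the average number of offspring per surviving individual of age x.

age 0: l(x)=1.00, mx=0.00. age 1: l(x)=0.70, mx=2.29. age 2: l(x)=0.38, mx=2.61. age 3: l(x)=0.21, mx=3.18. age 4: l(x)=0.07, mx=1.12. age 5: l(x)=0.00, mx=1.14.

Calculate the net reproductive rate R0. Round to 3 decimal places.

lx·mx by age: 0, 1.603, 0.9918, 0.6678, 0.0784, 0
R0 = Σ lx·mx = 3.341 → 3.341

3.341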